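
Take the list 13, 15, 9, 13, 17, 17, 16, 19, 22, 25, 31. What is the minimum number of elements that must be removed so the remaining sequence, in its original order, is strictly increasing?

4

Fewest deletions = n − (longest strictly increasing subsequence).
Patience tails:
13 → extends → [13]
15 → extends → [13, 15]
9 → replaces 13 → [9, 15]
13 → replaces 15 → [9, 13]
17 → extends → [9, 13, 17]
17 → already a tail → [9, 13, 17]
16 → replaces 17 → [9, 13, 16]
19 → extends → [9, 13, 16, 19]
22 → extends → [9, 13, 16, 19, 22]
25 → extends → [9, 13, 16, 19, 22, 25]
31 → extends → [9, 13, 16, 19, 22, 25, 31]
Longest strictly increasing subsequence has length 7, so deletions = 11 − 7 = 4.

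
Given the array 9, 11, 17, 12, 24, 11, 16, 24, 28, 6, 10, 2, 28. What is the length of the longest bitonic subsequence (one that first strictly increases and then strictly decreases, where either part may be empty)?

8

inc[i] = longest strictly increasing subsequence ending at i; dec[i] = longest strictly decreasing subsequence starting at i:
i:      1  2  3  4  5  6  7  8  9 10 11 12 13
a[i]:   9 11 17 12 24 11 16 24 28  6 10  2 28
inc:    1  2  3  3  4  2  4  5  6  1  2  1  6
dec:    3  3  5  4  4  3  3  3  3  2  2  1  1
Best peak at i=9 (value 28): inc=6, dec=3, length 6+3−1 = 8.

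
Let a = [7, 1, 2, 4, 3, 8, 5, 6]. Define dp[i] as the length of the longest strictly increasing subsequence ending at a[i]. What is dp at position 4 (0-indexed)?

dp[i] = 1 + max{dp[j] : j<i, a[j]<a[i]} (or 1 if no such j):
i:     0 1 2 3 4 5 6 7
a[i]:  7 1 2 4 3 8 5 6
dp:    1 1 2 3 3 4 4 5
At index 4 the value is 3.

3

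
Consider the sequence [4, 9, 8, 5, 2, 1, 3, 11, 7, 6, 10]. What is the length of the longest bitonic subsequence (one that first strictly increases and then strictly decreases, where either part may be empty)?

6

inc[i] = longest strictly increasing subsequence ending at i; dec[i] = longest strictly decreasing subsequence starting at i:
i:      1  2  3  4  5  6  7  8  9 10 11
a[i]:   4  9  8  5  2  1  3 11  7  6 10
inc:    1  2  2  2  1  1  2  3  3  3  4
dec:    3  5  4  3  2  1  1  3  2  1  1
Best peak at i=2 (value 9): inc=2, dec=5, length 2+5−1 = 6.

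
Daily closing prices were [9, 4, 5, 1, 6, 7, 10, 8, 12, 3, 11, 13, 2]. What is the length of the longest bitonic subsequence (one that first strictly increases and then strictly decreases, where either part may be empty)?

inc[i] = longest strictly increasing subsequence ending at i; dec[i] = longest strictly decreasing subsequence starting at i:
i:      1  2  3  4  5  6  7  8  9 10 11 12 13
a[i]:   9  4  5  1  6  7 10  8 12  3 11 13  2
inc:    1  1  2  1  3  4  5  5  6  2  6  7  2
dec:    4  3  3  1  3  3  4  3  3  2  2  2  1
Best peak at i=7 (value 10): inc=5, dec=4, length 5+4−1 = 8.

8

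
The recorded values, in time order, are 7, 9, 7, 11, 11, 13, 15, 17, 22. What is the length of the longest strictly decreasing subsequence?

2

Let dp[i] be the longest strictly decreasing subsequence ending at i:
i:      1  2  3  4  5  6  7  8  9
a[i]:   7  9  7 11 11 13 15 17 22
dp:     1  1  2  1  1  1  1  1  1
Maximum is 2.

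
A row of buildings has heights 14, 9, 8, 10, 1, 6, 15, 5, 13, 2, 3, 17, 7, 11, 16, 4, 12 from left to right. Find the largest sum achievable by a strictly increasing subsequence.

51

Let S[i] be the best sum of a strictly increasing subsequence ending at i:
i:      1  2  3  4  5  6  7  8  9 10 11 12 13 14 15 16 17
a[i]:  14  9  8 10  1  6 15  5 13  2  3 17  7 11 16  4 12
S:     14  9  8 19  1  7 34  6 32  3  6 51 14 30 50 10 42
Maximum is 51 (e.g. 9 + 10 + 15 + 17).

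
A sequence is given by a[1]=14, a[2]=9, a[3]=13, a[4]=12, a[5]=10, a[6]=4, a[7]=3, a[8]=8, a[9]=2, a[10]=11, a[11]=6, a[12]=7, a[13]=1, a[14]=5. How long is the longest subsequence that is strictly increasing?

3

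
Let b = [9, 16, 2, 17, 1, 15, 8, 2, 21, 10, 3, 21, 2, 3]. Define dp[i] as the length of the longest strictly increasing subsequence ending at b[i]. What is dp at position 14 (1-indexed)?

dp[i] = 1 + max{dp[j] : j<i, b[j]<b[i]} (or 1 if no such j):
i:      1  2  3  4  5  6  7  8  9 10 11 12 13 14
b[i]:   9 16  2 17  1 15  8  2 21 10  3 21  2  3
dp:     1  2  1  3  1  2  2  2  4  3  3  4  2  3
At index 14 the value is 3.

3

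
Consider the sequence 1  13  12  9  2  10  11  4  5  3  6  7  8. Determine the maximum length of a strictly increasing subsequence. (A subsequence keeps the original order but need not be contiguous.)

Let dp[i] be the length of the longest such subsequence ending at index i:
i:      1  2  3  4  5  6  7  8  9 10 11 12 13
a[i]:   1 13 12  9  2 10 11  4  5  3  6  7  8
dp:     1  2  2  2  2  3  4  3  4  3  5  6  7
Maximum dp value is 7.

7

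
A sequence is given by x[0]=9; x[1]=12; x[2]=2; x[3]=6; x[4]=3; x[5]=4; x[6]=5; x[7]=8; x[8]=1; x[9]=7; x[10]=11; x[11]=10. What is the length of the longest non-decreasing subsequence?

6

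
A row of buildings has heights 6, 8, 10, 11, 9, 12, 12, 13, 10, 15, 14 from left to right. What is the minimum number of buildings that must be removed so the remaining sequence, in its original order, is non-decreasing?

3

Fewest deletions = n − (longest non-decreasing subsequence).
Patience tails:
6 → extends → [6]
8 → extends → [6, 8]
10 → extends → [6, 8, 10]
11 → extends → [6, 8, 10, 11]
9 → replaces 10 → [6, 8, 9, 11]
12 → extends → [6, 8, 9, 11, 12]
12 → extends → [6, 8, 9, 11, 12, 12]
13 → extends → [6, 8, 9, 11, 12, 12, 13]
10 → replaces 11 → [6, 8, 9, 10, 12, 12, 13]
15 → extends → [6, 8, 9, 10, 12, 12, 13, 15]
14 → replaces 15 → [6, 8, 9, 10, 12, 12, 13, 14]
Longest non-decreasing subsequence has length 8, so deletions = 11 − 8 = 3.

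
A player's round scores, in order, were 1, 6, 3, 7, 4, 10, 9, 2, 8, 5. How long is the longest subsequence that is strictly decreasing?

Let dp[i] be the longest strictly decreasing subsequence ending at i:
i:      1  2  3  4  5  6  7  8  9 10
a[i]:   1  6  3  7  4 10  9  2  8  5
dp:     1  1  2  1  2  1  2  3  3  4
Maximum is 4.

4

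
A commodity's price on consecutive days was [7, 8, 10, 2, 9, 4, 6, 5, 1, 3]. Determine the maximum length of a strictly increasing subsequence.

3

Let dp[i] be the length of the longest such subsequence ending at index i:
i:      1  2  3  4  5  6  7  8  9 10
a[i]:   7  8 10  2  9  4  6  5  1  3
dp:     1  2  3  1  3  2  3  3  1  2
Maximum dp value is 3.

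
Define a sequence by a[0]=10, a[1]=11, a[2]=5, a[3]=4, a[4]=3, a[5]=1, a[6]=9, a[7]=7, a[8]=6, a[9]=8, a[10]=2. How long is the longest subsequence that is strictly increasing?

Track the smallest tail for each achievable length (strict):
10 → extends → [10]
11 → extends → [10, 11]
5 → replaces 10 → [5, 11]
4 → replaces 5 → [4, 11]
3 → replaces 4 → [3, 11]
1 → replaces 3 → [1, 11]
9 → replaces 11 → [1, 9]
7 → replaces 9 → [1, 7]
6 → replaces 7 → [1, 6]
8 → extends → [1, 6, 8]
2 → replaces 6 → [1, 2, 8]
Three tails, so the longest strictly increasing subsequence has length 3 (e.g. 5, 7, 8).

3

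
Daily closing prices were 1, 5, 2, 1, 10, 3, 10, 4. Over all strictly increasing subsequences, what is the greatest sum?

Let S[i] be the best sum of a strictly increasing subsequence ending at i:
i:      1  2  3  4  5  6  7  8
a[i]:   1  5  2  1 10  3 10  4
S:      1  6  3  1 16  6 16 10
Maximum is 16 (e.g. 1 + 5 + 10).

16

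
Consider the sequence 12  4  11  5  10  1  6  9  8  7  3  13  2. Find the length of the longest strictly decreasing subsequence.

Negate each value so 'decreasing' becomes 'increasing', then run patience tails on the negated sequence:
-12 → extends → [-12]
-4 → extends → [-12, -4]
-11 → replaces -4 → [-12, -11]
-5 → extends → [-12, -11, -5]
-10 → replaces -5 → [-12, -11, -10]
-1 → extends → [-12, -11, -10, -1]
-6 → replaces -1 → [-12, -11, -10, -6]
-9 → replaces -6 → [-12, -11, -10, -9]
-8 → extends → [-12, -11, -10, -9, -8]
-7 → extends → [-12, -11, -10, -9, -8, -7]
-3 → extends → [-12, -11, -10, -9, -8, -7, -3]
-13 → replaces -12 → [-13, -11, -10, -9, -8, -7, -3]
-2 → extends → [-13, -11, -10, -9, -8, -7, -3, -2]
Eight tails, so the longest strictly decreasing subsequence of the original has length 8.

8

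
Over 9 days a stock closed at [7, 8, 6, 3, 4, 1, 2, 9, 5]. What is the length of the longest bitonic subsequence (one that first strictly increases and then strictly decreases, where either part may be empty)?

5

inc[i] = longest strictly increasing subsequence ending at i; dec[i] = longest strictly decreasing subsequence starting at i:
i:     1 2 3 4 5 6 7 8 9
a[i]:  7 8 6 3 4 1 2 9 5
inc:   1 2 1 1 2 1 2 3 3
dec:   4 4 3 2 2 1 1 2 1
Best peak at i=2 (value 8): inc=2, dec=4, length 2+4−1 = 5.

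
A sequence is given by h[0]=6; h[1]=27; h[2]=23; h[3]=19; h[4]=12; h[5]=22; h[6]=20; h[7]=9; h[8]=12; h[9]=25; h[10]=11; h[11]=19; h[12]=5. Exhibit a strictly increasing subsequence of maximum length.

Patience tails give the LIS length; then backtrack through the dp parents:
6 → extends → [6]
27 → extends → [6, 27]
23 → replaces 27 → [6, 23]
19 → replaces 23 → [6, 19]
12 → replaces 19 → [6, 12]
22 → extends → [6, 12, 22]
20 → replaces 22 → [6, 12, 20]
9 → replaces 12 → [6, 9, 20]
12 → replaces 20 → [6, 9, 12]
25 → extends → [6, 9, 12, 25]
11 → replaces 12 → [6, 9, 11, 25]
19 → replaces 25 → [6, 9, 11, 19]
5 → replaces 6 → [5, 9, 11, 19]
Length 4; one witness is 6, 19, 22, 25.

6, 19, 22, 25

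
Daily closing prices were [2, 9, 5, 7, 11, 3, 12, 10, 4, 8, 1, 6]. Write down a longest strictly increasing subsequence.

Patience tails give the LIS length; then backtrack through the dp parents:
2 → extends → [2]
9 → extends → [2, 9]
5 → replaces 9 → [2, 5]
7 → extends → [2, 5, 7]
11 → extends → [2, 5, 7, 11]
3 → replaces 5 → [2, 3, 7, 11]
12 → extends → [2, 3, 7, 11, 12]
10 → replaces 11 → [2, 3, 7, 10, 12]
4 → replaces 7 → [2, 3, 4, 10, 12]
8 → replaces 10 → [2, 3, 4, 8, 12]
1 → replaces 2 → [1, 3, 4, 8, 12]
6 → replaces 8 → [1, 3, 4, 6, 12]
Length 5; one witness is 2, 5, 7, 11, 12.

2, 5, 7, 11, 12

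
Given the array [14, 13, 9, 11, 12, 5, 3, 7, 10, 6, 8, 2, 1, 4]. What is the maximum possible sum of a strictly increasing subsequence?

Let S[i] be the best sum of a strictly increasing subsequence ending at i:
i:      1  2  3  4  5  6  7  8  9 10 11 12 13 14
a[i]:  14 13  9 11 12  5  3  7 10  6  8  2  1  4
S:     14 13  9 20 32  5  3 12 22 11 20  2  1  7
Maximum is 32 (e.g. 9 + 11 + 12).

32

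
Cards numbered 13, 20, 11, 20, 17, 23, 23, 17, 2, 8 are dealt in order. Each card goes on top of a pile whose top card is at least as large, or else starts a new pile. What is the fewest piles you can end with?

The minimum number of non-increasing subsequences covering a sequence equals the length of its longest strictly increasing subsequence.
LIS length is 3 (e.g. 13, 20, 23), so 3 piles are needed.

3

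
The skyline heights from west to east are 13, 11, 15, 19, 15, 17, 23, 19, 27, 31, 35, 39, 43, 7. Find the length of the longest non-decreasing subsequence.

10

Track the smallest tail for each achievable length (allowing ties):
13 → extends → [13]
11 → replaces 13 → [11]
15 → extends → [11, 15]
19 → extends → [11, 15, 19]
15 → replaces 19 → [11, 15, 15]
17 → extends → [11, 15, 15, 17]
23 → extends → [11, 15, 15, 17, 23]
19 → replaces 23 → [11, 15, 15, 17, 19]
27 → extends → [11, 15, 15, 17, 19, 27]
31 → extends → [11, 15, 15, 17, 19, 27, 31]
35 → extends → [11, 15, 15, 17, 19, 27, 31, 35]
39 → extends → [11, 15, 15, 17, 19, 27, 31, 35, 39]
43 → extends → [11, 15, 15, 17, 19, 27, 31, 35, 39, 43]
7 → replaces 11 → [7, 15, 15, 17, 19, 27, 31, 35, 39, 43]
Ten tails, so the longest non-decreasing subsequence has length 10 (e.g. 13, 15, 15, 17, 23, 27, 31, 35, 39, 43).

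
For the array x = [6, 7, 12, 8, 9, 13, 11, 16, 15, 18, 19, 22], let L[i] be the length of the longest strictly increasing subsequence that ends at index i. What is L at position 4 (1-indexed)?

dp[i] = 1 + max{dp[j] : j<i, x[j]<x[i]} (or 1 if no such j):
i:      1  2  3  4  5  6  7  8  9 10 11 12
x[i]:   6  7 12  8  9 13 11 16 15 18 19 22
dp:     1  2  3  3  4  5  5  6  6  7  8  9
At index 4 the value is 3.

3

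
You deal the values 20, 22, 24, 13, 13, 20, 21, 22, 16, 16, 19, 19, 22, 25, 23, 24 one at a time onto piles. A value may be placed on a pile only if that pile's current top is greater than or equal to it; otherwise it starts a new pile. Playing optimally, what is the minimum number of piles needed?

6

Place each on the leftmost legal pile:
20 → new pile 1 (tops now [20])
22 → new pile 2 (tops now [20, 22])
24 → new pile 3 (tops now [20, 22, 24])
13 → pile 1 (tops now [13, 22, 24])
13 → pile 1 (tops now [13, 22, 24])
20 → pile 2 (tops now [13, 20, 24])
21 → pile 3 (tops now [13, 20, 21])
22 → new pile 4 (tops now [13, 20, 21, 22])
16 → pile 2 (tops now [13, 16, 21, 22])
16 → pile 2 (tops now [13, 16, 21, 22])
19 → pile 3 (tops now [13, 16, 19, 22])
19 → pile 3 (tops now [13, 16, 19, 22])
22 → pile 4 (tops now [13, 16, 19, 22])
25 → new pile 5 (tops now [13, 16, 19, 22, 25])
23 → pile 5 (tops now [13, 16, 19, 22, 23])
24 → new pile 6 (tops now [13, 16, 19, 22, 23, 24])
Six piles.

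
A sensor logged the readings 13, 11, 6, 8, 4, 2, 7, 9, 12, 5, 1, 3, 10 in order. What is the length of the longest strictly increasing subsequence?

4

Track the smallest tail for each achievable length (strict):
13 → extends → [13]
11 → replaces 13 → [11]
6 → replaces 11 → [6]
8 → extends → [6, 8]
4 → replaces 6 → [4, 8]
2 → replaces 4 → [2, 8]
7 → replaces 8 → [2, 7]
9 → extends → [2, 7, 9]
12 → extends → [2, 7, 9, 12]
5 → replaces 7 → [2, 5, 9, 12]
1 → replaces 2 → [1, 5, 9, 12]
3 → replaces 5 → [1, 3, 9, 12]
10 → replaces 12 → [1, 3, 9, 10]
Four tails, so the longest strictly increasing subsequence has length 4 (e.g. 6, 8, 9, 12).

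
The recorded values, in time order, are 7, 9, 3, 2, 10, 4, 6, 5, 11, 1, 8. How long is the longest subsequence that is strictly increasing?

4

Track the smallest tail for each achievable length (strict):
7 → extends → [7]
9 → extends → [7, 9]
3 → replaces 7 → [3, 9]
2 → replaces 3 → [2, 9]
10 → extends → [2, 9, 10]
4 → replaces 9 → [2, 4, 10]
6 → replaces 10 → [2, 4, 6]
5 → replaces 6 → [2, 4, 5]
11 → extends → [2, 4, 5, 11]
1 → replaces 2 → [1, 4, 5, 11]
8 → replaces 11 → [1, 4, 5, 8]
Four tails, so the longest strictly increasing subsequence has length 4 (e.g. 7, 9, 10, 11).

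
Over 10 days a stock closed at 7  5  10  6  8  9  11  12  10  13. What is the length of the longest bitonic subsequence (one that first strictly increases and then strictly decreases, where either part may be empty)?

7

inc[i] = longest strictly increasing subsequence ending at i; dec[i] = longest strictly decreasing subsequence starting at i:
i:      1  2  3  4  5  6  7  8  9 10
a[i]:   7  5 10  6  8  9 11 12 10 13
inc:    1  1  2  2  3  4  5  6  5  7
dec:    2  1  2  1  1  1  2  2  1  1
Best peak at i=8 (value 12): inc=6, dec=2, length 6+2−1 = 7.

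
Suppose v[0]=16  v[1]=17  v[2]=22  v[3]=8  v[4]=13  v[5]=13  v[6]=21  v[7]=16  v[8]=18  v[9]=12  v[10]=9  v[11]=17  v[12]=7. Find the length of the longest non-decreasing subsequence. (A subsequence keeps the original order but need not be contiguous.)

5

Let dp[i] be the length of the longest such subsequence ending at index i:
i:      0  1  2  3  4  5  6  7  8  9 10 11 12
v[i]:  16 17 22  8 13 13 21 16 18 12  9 17  7
dp:     1  2  3  1  2  3  4  4  5  2  2  5  1
Maximum dp value is 5.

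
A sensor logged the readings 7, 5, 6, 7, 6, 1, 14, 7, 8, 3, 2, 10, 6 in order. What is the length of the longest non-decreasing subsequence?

6

Track the smallest tail for each achievable length (allowing ties):
7 → extends → [7]
5 → replaces 7 → [5]
6 → extends → [5, 6]
7 → extends → [5, 6, 7]
6 → replaces 7 → [5, 6, 6]
1 → replaces 5 → [1, 6, 6]
14 → extends → [1, 6, 6, 14]
7 → replaces 14 → [1, 6, 6, 7]
8 → extends → [1, 6, 6, 7, 8]
3 → replaces 6 → [1, 3, 6, 7, 8]
2 → replaces 3 → [1, 2, 6, 7, 8]
10 → extends → [1, 2, 6, 7, 8, 10]
6 → replaces 7 → [1, 2, 6, 6, 8, 10]
Six tails, so the longest non-decreasing subsequence has length 6 (e.g. 5, 6, 7, 7, 8, 10).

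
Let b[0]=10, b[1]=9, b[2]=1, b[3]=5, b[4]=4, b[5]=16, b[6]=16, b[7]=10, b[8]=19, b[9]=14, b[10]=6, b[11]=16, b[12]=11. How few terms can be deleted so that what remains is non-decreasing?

8

Fewest deletions = n − (longest non-decreasing subsequence).
Patience tails:
10 → extends → [10]
9 → replaces 10 → [9]
1 → replaces 9 → [1]
5 → extends → [1, 5]
4 → replaces 5 → [1, 4]
16 → extends → [1, 4, 16]
16 → extends → [1, 4, 16, 16]
10 → replaces 16 → [1, 4, 10, 16]
19 → extends → [1, 4, 10, 16, 19]
14 → replaces 16 → [1, 4, 10, 14, 19]
6 → replaces 10 → [1, 4, 6, 14, 19]
16 → replaces 19 → [1, 4, 6, 14, 16]
11 → replaces 14 → [1, 4, 6, 11, 16]
Longest non-decreasing subsequence has length 5, so deletions = 13 − 5 = 8.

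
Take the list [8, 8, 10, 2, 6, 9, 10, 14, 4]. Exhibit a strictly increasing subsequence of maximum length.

2, 6, 9, 10, 14

Patience tails give the LIS length; then backtrack through the dp parents:
8 → extends → [8]
8 → already a tail → [8]
10 → extends → [8, 10]
2 → replaces 8 → [2, 10]
6 → replaces 10 → [2, 6]
9 → extends → [2, 6, 9]
10 → extends → [2, 6, 9, 10]
14 → extends → [2, 6, 9, 10, 14]
4 → replaces 6 → [2, 4, 9, 10, 14]
Length 5; one witness is 2, 6, 9, 10, 14.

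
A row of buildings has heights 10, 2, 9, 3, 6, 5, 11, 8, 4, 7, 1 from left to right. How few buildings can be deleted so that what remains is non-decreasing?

Fewest deletions = n − (longest non-decreasing subsequence).
i:      1  2  3  4  5  6  7  8  9 10 11
a[i]:  10  2  9  3  6  5 11  8  4  7  1
dp:     1  1  2  2  3  3  4  4  3  4  1
max dp = 4, so deletions = 11 − 4 = 7.

7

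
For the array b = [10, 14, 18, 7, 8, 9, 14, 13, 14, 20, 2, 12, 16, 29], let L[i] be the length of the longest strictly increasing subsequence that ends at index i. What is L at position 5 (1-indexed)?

2

dp[i] = 1 + max{dp[j] : j<i, b[j]<b[i]} (or 1 if no such j):
i:      1  2  3  4  5  6  7  8  9 10 11 12 13 14
b[i]:  10 14 18  7  8  9 14 13 14 20  2 12 16 29
dp:     1  2  3  1  2  3  4  4  5  6  1  4  6  7
At index 5 the value is 2.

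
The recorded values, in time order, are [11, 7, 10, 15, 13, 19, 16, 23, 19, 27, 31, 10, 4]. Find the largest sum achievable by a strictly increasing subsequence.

132

Let S[i] be the best sum of a strictly increasing subsequence ending at i:
i:       1   2   3   4   5   6   7   8   9  10  11  12  13
a[i]:   11   7  10  15  13  19  16  23  19  27  31  10   4
S:      11   7  17  32  30  51  48  74  67 101 132  17   4
Maximum is 132 (e.g. 7 + 10 + 15 + 19 + 23 + 27 + 31).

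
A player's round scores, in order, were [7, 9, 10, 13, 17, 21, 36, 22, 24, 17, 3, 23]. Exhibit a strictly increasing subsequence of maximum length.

7, 9, 10, 13, 17, 21, 22, 24

Patience tails give the LIS length; then backtrack through the dp parents:
7 → extends → [7]
9 → extends → [7, 9]
10 → extends → [7, 9, 10]
13 → extends → [7, 9, 10, 13]
17 → extends → [7, 9, 10, 13, 17]
21 → extends → [7, 9, 10, 13, 17, 21]
36 → extends → [7, 9, 10, 13, 17, 21, 36]
22 → replaces 36 → [7, 9, 10, 13, 17, 21, 22]
24 → extends → [7, 9, 10, 13, 17, 21, 22, 24]
17 → already a tail → [7, 9, 10, 13, 17, 21, 22, 24]
3 → replaces 7 → [3, 9, 10, 13, 17, 21, 22, 24]
23 → replaces 24 → [3, 9, 10, 13, 17, 21, 22, 23]
Length 8; one witness is 7, 9, 10, 13, 17, 21, 22, 24.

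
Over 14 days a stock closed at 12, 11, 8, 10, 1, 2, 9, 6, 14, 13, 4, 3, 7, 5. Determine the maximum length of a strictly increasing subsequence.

4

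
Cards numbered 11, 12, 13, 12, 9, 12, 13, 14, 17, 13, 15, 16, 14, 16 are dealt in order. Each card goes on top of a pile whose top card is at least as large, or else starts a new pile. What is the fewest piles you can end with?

6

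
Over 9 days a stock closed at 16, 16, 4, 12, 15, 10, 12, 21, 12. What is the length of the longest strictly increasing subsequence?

4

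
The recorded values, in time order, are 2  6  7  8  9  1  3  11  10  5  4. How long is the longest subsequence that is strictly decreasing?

4

Let dp[i] be the longest strictly decreasing subsequence ending at i:
i:      1  2  3  4  5  6  7  8  9 10 11
a[i]:   2  6  7  8  9  1  3 11 10  5  4
dp:     1  1  1  1  1  2  2  1  2  3  4
Maximum is 4.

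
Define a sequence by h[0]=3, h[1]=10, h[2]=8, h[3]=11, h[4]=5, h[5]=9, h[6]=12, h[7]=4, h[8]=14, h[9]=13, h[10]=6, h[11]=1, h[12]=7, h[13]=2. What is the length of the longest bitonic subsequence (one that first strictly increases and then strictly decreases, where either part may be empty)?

inc[i] = longest strictly increasing subsequence ending at i; dec[i] = longest strictly decreasing subsequence starting at i:
i:      0  1  2  3  4  5  6  7  8  9 10 11 12 13
h[i]:   3 10  8 11  5  9 12  4 14 13  6  1  7  2
inc:    1  2  2  3  2  3  4  2  5  5  3  1  4  2
dec:    2  5  4  4  3  3  3  2  4  3  2  1  2  1
Best peak at i=8 (value 14): inc=5, dec=4, length 5+4−1 = 8.

8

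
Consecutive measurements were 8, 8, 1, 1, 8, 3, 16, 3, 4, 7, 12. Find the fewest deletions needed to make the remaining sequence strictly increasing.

Fewest deletions = n − (longest strictly increasing subsequence).
Patience tails:
8 → extends → [8]
8 → already a tail → [8]
1 → replaces 8 → [1]
1 → already a tail → [1]
8 → extends → [1, 8]
3 → replaces 8 → [1, 3]
16 → extends → [1, 3, 16]
3 → already a tail → [1, 3, 16]
4 → replaces 16 → [1, 3, 4]
7 → extends → [1, 3, 4, 7]
12 → extends → [1, 3, 4, 7, 12]
Longest strictly increasing subsequence has length 5, so deletions = 11 − 5 = 6.

6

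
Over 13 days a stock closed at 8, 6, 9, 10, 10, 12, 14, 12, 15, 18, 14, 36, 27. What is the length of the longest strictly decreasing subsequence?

2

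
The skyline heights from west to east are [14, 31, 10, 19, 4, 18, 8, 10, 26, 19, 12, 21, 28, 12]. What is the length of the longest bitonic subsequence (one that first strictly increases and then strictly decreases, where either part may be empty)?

7

inc[i] = longest strictly increasing subsequence ending at i; dec[i] = longest strictly decreasing subsequence starting at i:
i:      1  2  3  4  5  6  7  8  9 10 11 12 13 14
a[i]:  14 31 10 19  4 18  8 10 26 19 12 21 28 12
inc:    1  2  1  2  1  2  2  3  4  4  4  5  6  4
dec:    3  4  2  3  1  2  1  1  3  2  1  2  2  1
Best peak at i=13 (value 28): inc=6, dec=2, length 6+2−1 = 7.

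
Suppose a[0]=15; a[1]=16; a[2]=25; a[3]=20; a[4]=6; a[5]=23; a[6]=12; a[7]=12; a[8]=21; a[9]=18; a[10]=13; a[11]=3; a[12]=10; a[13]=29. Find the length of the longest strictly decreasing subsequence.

6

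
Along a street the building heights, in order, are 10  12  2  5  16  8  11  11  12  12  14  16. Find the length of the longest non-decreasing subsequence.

9

Track the smallest tail for each achievable length (allowing ties):
10 → extends → [10]
12 → extends → [10, 12]
2 → replaces 10 → [2, 12]
5 → replaces 12 → [2, 5]
16 → extends → [2, 5, 16]
8 → replaces 16 → [2, 5, 8]
11 → extends → [2, 5, 8, 11]
11 → extends → [2, 5, 8, 11, 11]
12 → extends → [2, 5, 8, 11, 11, 12]
12 → extends → [2, 5, 8, 11, 11, 12, 12]
14 → extends → [2, 5, 8, 11, 11, 12, 12, 14]
16 → extends → [2, 5, 8, 11, 11, 12, 12, 14, 16]
Nine tails, so the longest non-decreasing subsequence has length 9 (e.g. 2, 5, 8, 11, 11, 12, 12, 14, 16).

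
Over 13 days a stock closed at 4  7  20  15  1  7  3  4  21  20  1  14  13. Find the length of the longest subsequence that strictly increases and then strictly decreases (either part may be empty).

7

inc[i] = longest strictly increasing subsequence ending at i; dec[i] = longest strictly decreasing subsequence starting at i:
i:      1  2  3  4  5  6  7  8  9 10 11 12 13
a[i]:   4  7 20 15  1  7  3  4 21 20  1 14 13
inc:    1  2  3  3  1  2  2  3  4  4  1  4  4
dec:    3  3  5  4  1  3  2  2  4  3  1  2  1
Best peak at i=3 (value 20): inc=3, dec=5, length 3+5−1 = 7.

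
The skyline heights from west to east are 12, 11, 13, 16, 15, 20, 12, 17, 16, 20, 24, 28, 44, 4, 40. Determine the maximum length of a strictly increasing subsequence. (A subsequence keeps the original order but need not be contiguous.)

Track the smallest tail for each achievable length (strict):
12 → extends → [12]
11 → replaces 12 → [11]
13 → extends → [11, 13]
16 → extends → [11, 13, 16]
15 → replaces 16 → [11, 13, 15]
20 → extends → [11, 13, 15, 20]
12 → replaces 13 → [11, 12, 15, 20]
17 → replaces 20 → [11, 12, 15, 17]
16 → replaces 17 → [11, 12, 15, 16]
20 → extends → [11, 12, 15, 16, 20]
24 → extends → [11, 12, 15, 16, 20, 24]
28 → extends → [11, 12, 15, 16, 20, 24, 28]
44 → extends → [11, 12, 15, 16, 20, 24, 28, 44]
4 → replaces 11 → [4, 12, 15, 16, 20, 24, 28, 44]
40 → replaces 44 → [4, 12, 15, 16, 20, 24, 28, 40]
Eight tails, so the longest strictly increasing subsequence has length 8 (e.g. 12, 13, 16, 17, 20, 24, 28, 44).

8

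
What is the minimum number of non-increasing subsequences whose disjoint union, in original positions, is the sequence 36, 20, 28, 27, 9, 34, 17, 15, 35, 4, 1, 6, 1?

Place each on the leftmost legal pile:
36 → new pile 1 (tops now [36])
20 → pile 1 (tops now [20])
28 → new pile 2 (tops now [20, 28])
27 → pile 2 (tops now [20, 27])
9 → pile 1 (tops now [9, 27])
34 → new pile 3 (tops now [9, 27, 34])
17 → pile 2 (tops now [9, 17, 34])
15 → pile 2 (tops now [9, 15, 34])
35 → new pile 4 (tops now [9, 15, 34, 35])
4 → pile 1 (tops now [4, 15, 34, 35])
1 → pile 1 (tops now [1, 15, 34, 35])
6 → pile 2 (tops now [1, 6, 34, 35])
1 → pile 1 (tops now [1, 6, 34, 35])
Four piles.

4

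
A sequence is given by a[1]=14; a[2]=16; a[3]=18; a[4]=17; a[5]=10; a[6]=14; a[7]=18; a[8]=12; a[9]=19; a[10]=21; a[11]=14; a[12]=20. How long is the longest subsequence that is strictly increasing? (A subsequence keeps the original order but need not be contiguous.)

Let dp[i] be the length of the longest such subsequence ending at index i:
i:      1  2  3  4  5  6  7  8  9 10 11 12
a[i]:  14 16 18 17 10 14 18 12 19 21 14 20
dp:     1  2  3  3  1  2  4  2  5  6  3  6
Maximum dp value is 6.

6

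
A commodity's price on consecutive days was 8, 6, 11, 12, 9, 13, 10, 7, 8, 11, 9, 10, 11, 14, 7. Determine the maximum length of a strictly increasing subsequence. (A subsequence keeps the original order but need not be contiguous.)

7

Let dp[i] be the length of the longest such subsequence ending at index i:
i:      1  2  3  4  5  6  7  8  9 10 11 12 13 14 15
a[i]:   8  6 11 12  9 13 10  7  8 11  9 10 11 14  7
dp:     1  1  2  3  2  4  3  2  3  4  4  5  6  7  2
Maximum dp value is 7.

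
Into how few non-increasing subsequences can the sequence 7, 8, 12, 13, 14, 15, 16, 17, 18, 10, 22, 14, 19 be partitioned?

10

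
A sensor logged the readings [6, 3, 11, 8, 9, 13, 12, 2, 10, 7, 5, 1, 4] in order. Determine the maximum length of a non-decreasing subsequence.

4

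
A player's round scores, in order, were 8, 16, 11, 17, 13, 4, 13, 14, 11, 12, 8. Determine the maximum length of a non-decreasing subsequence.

Let dp[i] be the length of the longest such subsequence ending at index i:
i:      1  2  3  4  5  6  7  8  9 10 11
a[i]:   8 16 11 17 13  4 13 14 11 12  8
dp:     1  2  2  3  3  1  4  5  3  4  2
Maximum dp value is 5.

5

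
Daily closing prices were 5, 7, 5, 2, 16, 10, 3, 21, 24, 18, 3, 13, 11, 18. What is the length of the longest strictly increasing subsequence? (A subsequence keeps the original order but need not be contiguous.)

5

Track the smallest tail for each achievable length (strict):
5 → extends → [5]
7 → extends → [5, 7]
5 → already a tail → [5, 7]
2 → replaces 5 → [2, 7]
16 → extends → [2, 7, 16]
10 → replaces 16 → [2, 7, 10]
3 → replaces 7 → [2, 3, 10]
21 → extends → [2, 3, 10, 21]
24 → extends → [2, 3, 10, 21, 24]
18 → replaces 21 → [2, 3, 10, 18, 24]
3 → already a tail → [2, 3, 10, 18, 24]
13 → replaces 18 → [2, 3, 10, 13, 24]
11 → replaces 13 → [2, 3, 10, 11, 24]
18 → replaces 24 → [2, 3, 10, 11, 18]
Five tails, so the longest strictly increasing subsequence has length 5 (e.g. 5, 7, 16, 21, 24).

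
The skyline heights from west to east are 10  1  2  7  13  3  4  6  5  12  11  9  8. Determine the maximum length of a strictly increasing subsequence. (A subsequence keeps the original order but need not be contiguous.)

6

Track the smallest tail for each achievable length (strict):
10 → extends → [10]
1 → replaces 10 → [1]
2 → extends → [1, 2]
7 → extends → [1, 2, 7]
13 → extends → [1, 2, 7, 13]
3 → replaces 7 → [1, 2, 3, 13]
4 → replaces 13 → [1, 2, 3, 4]
6 → extends → [1, 2, 3, 4, 6]
5 → replaces 6 → [1, 2, 3, 4, 5]
12 → extends → [1, 2, 3, 4, 5, 12]
11 → replaces 12 → [1, 2, 3, 4, 5, 11]
9 → replaces 11 → [1, 2, 3, 4, 5, 9]
8 → replaces 9 → [1, 2, 3, 4, 5, 8]
Six tails, so the longest strictly increasing subsequence has length 6 (e.g. 1, 2, 3, 4, 6, 12).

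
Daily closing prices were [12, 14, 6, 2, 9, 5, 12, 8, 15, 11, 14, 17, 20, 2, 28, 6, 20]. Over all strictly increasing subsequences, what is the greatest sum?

Let S[i] be the best sum of a strictly increasing subsequence ending at i:
i:       1   2   3   4   5   6   7   8   9  10  11  12  13  14  15  16  17
a[i]:   12  14   6   2   9   5  12   8  15  11  14  17  20   2  28   6  20
S:      12  26   6   2  15   7  27  15  42  26  41  59  79   2 107  13  79
Maximum is 107 (e.g. 6 + 9 + 12 + 15 + 17 + 20 + 28).

107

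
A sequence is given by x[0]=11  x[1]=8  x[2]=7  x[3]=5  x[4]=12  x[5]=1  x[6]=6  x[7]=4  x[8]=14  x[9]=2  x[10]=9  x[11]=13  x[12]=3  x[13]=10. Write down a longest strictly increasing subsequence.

Patience tails give the LIS length; then backtrack through the dp parents:
11 → extends → [11]
8 → replaces 11 → [8]
7 → replaces 8 → [7]
5 → replaces 7 → [5]
12 → extends → [5, 12]
1 → replaces 5 → [1, 12]
6 → replaces 12 → [1, 6]
4 → replaces 6 → [1, 4]
14 → extends → [1, 4, 14]
2 → replaces 4 → [1, 2, 14]
9 → replaces 14 → [1, 2, 9]
13 → extends → [1, 2, 9, 13]
3 → replaces 9 → [1, 2, 3, 13]
10 → replaces 13 → [1, 2, 3, 10]
Length 4; one witness is 5, 6, 9, 13.

5, 6, 9, 13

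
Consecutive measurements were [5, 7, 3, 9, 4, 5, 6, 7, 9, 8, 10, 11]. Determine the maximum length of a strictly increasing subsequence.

Track the smallest tail for each achievable length (strict):
5 → extends → [5]
7 → extends → [5, 7]
3 → replaces 5 → [3, 7]
9 → extends → [3, 7, 9]
4 → replaces 7 → [3, 4, 9]
5 → replaces 9 → [3, 4, 5]
6 → extends → [3, 4, 5, 6]
7 → extends → [3, 4, 5, 6, 7]
9 → extends → [3, 4, 5, 6, 7, 9]
8 → replaces 9 → [3, 4, 5, 6, 7, 8]
10 → extends → [3, 4, 5, 6, 7, 8, 10]
11 → extends → [3, 4, 5, 6, 7, 8, 10, 11]
Eight tails, so the longest strictly increasing subsequence has length 8 (e.g. 3, 4, 5, 6, 7, 9, 10, 11).

8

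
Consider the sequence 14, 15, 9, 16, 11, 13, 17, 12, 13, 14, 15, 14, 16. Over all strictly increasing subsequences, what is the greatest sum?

Let S[i] be the best sum of a strictly increasing subsequence ending at i:
i:      1  2  3  4  5  6  7  8  9 10 11 12 13
a[i]:  14 15  9 16 11 13 17 12 13 14 15 14 16
S:     14 29  9 45 20 33 62 32 45 59 74 59 90
Maximum is 90 (e.g. 9 + 11 + 12 + 13 + 14 + 15 + 16).

90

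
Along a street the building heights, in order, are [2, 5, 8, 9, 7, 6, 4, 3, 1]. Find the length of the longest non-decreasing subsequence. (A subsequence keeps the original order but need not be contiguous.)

4

Track the smallest tail for each achievable length (allowing ties):
2 → extends → [2]
5 → extends → [2, 5]
8 → extends → [2, 5, 8]
9 → extends → [2, 5, 8, 9]
7 → replaces 8 → [2, 5, 7, 9]
6 → replaces 7 → [2, 5, 6, 9]
4 → replaces 5 → [2, 4, 6, 9]
3 → replaces 4 → [2, 3, 6, 9]
1 → replaces 2 → [1, 3, 6, 9]
Four tails, so the longest non-decreasing subsequence has length 4 (e.g. 2, 5, 8, 9).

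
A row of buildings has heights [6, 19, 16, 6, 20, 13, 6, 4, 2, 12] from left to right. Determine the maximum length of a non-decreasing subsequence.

4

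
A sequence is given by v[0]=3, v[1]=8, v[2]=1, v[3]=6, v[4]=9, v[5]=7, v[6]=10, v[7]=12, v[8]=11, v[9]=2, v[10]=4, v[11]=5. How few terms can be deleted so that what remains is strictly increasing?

Fewest deletions = n − (longest strictly increasing subsequence).
i:      0  1  2  3  4  5  6  7  8  9 10 11
v[i]:   3  8  1  6  9  7 10 12 11  2  4  5
dp:     1  2  1  2  3  3  4  5  5  2  3  4
max dp = 5, so deletions = 12 − 5 = 7.

7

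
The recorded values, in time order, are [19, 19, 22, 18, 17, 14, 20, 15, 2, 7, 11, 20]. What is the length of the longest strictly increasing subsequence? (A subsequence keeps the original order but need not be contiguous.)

4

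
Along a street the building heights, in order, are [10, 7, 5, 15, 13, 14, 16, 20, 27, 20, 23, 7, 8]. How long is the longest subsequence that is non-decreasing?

7

Let dp[i] be the length of the longest such subsequence ending at index i:
i:      1  2  3  4  5  6  7  8  9 10 11 12 13
a[i]:  10  7  5 15 13 14 16 20 27 20 23  7  8
dp:     1  1  1  2  2  3  4  5  6  6  7  2  3
Maximum dp value is 7.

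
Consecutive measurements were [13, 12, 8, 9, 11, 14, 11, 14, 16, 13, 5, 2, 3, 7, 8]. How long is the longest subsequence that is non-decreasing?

Let dp[i] be the length of the longest such subsequence ending at index i:
i:      1  2  3  4  5  6  7  8  9 10 11 12 13 14 15
a[i]:  13 12  8  9 11 14 11 14 16 13  5  2  3  7  8
dp:     1  1  1  2  3  4  4  5  6  5  1  1  2  3  4
Maximum dp value is 6.

6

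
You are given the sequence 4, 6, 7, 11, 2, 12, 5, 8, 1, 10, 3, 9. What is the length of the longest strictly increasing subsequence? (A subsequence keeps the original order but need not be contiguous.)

5

Let dp[i] be the length of the longest such subsequence ending at index i:
i:      1  2  3  4  5  6  7  8  9 10 11 12
a[i]:   4  6  7 11  2 12  5  8  1 10  3  9
dp:     1  2  3  4  1  5  2  4  1  5  2  5
Maximum dp value is 5.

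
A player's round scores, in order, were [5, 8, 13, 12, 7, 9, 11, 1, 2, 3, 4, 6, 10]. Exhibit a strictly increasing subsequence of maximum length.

1, 2, 3, 4, 6, 10

Patience tails give the LIS length; then backtrack through the dp parents:
5 → extends → [5]
8 → extends → [5, 8]
13 → extends → [5, 8, 13]
12 → replaces 13 → [5, 8, 12]
7 → replaces 8 → [5, 7, 12]
9 → replaces 12 → [5, 7, 9]
11 → extends → [5, 7, 9, 11]
1 → replaces 5 → [1, 7, 9, 11]
2 → replaces 7 → [1, 2, 9, 11]
3 → replaces 9 → [1, 2, 3, 11]
4 → replaces 11 → [1, 2, 3, 4]
6 → extends → [1, 2, 3, 4, 6]
10 → extends → [1, 2, 3, 4, 6, 10]
Length 6; one witness is 1, 2, 3, 4, 6, 10.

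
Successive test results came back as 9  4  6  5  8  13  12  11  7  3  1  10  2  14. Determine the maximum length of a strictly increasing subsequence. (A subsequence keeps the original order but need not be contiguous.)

5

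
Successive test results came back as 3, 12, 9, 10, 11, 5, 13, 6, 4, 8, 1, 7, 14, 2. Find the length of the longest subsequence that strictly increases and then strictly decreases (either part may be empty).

8

inc[i] = longest strictly increasing subsequence ending at i; dec[i] = longest strictly decreasing subsequence starting at i:
i:      1  2  3  4  5  6  7  8  9 10 11 12 13 14
a[i]:   3 12  9 10 11  5 13  6  4  8  1  7 14  2
inc:    1  2  2  3  4  2  5  3  2  4  1  4  6  2
dec:    2  5  4  4  4  3  4  3  2  3  1  2  2  1
Best peak at i=7 (value 13): inc=5, dec=4, length 5+4−1 = 8.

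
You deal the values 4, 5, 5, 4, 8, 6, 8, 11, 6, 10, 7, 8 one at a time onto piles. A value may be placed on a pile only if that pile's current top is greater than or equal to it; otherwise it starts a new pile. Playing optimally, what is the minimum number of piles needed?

Place each on the leftmost legal pile:
4 → new pile 1 (tops now [4])
5 → new pile 2 (tops now [4, 5])
5 → pile 2 (tops now [4, 5])
4 → pile 1 (tops now [4, 5])
8 → new pile 3 (tops now [4, 5, 8])
6 → pile 3 (tops now [4, 5, 6])
8 → new pile 4 (tops now [4, 5, 6, 8])
11 → new pile 5 (tops now [4, 5, 6, 8, 11])
6 → pile 3 (tops now [4, 5, 6, 8, 11])
10 → pile 5 (tops now [4, 5, 6, 8, 10])
7 → pile 4 (tops now [4, 5, 6, 7, 10])
8 → pile 5 (tops now [4, 5, 6, 7, 8])
Five piles.

5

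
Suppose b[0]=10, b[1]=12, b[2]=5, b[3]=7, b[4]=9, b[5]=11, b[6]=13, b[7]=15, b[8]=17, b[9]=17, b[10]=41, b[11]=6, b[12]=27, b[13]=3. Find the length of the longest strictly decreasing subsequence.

4

Negate each value so 'decreasing' becomes 'increasing', then run patience tails on the negated sequence:
-10 → extends → [-10]
-12 → replaces -10 → [-12]
-5 → extends → [-12, -5]
-7 → replaces -5 → [-12, -7]
-9 → replaces -7 → [-12, -9]
-11 → replaces -9 → [-12, -11]
-13 → replaces -12 → [-13, -11]
-15 → replaces -13 → [-15, -11]
-17 → replaces -15 → [-17, -11]
-17 → already a tail → [-17, -11]
-41 → replaces -17 → [-41, -11]
-6 → extends → [-41, -11, -6]
-27 → replaces -11 → [-41, -27, -6]
-3 → extends → [-41, -27, -6, -3]
Four tails, so the longest strictly decreasing subsequence of the original has length 4.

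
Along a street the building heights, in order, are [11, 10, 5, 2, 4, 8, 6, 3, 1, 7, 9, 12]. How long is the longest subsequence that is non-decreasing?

6

Let dp[i] be the length of the longest such subsequence ending at index i:
i:      1  2  3  4  5  6  7  8  9 10 11 12
a[i]:  11 10  5  2  4  8  6  3  1  7  9 12
dp:     1  1  1  1  2  3  3  2  1  4  5  6
Maximum dp value is 6.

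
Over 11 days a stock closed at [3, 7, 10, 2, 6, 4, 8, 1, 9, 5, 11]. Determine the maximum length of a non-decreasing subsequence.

5

Track the smallest tail for each achievable length (allowing ties):
3 → extends → [3]
7 → extends → [3, 7]
10 → extends → [3, 7, 10]
2 → replaces 3 → [2, 7, 10]
6 → replaces 7 → [2, 6, 10]
4 → replaces 6 → [2, 4, 10]
8 → replaces 10 → [2, 4, 8]
1 → replaces 2 → [1, 4, 8]
9 → extends → [1, 4, 8, 9]
5 → replaces 8 → [1, 4, 5, 9]
11 → extends → [1, 4, 5, 9, 11]
Five tails, so the longest non-decreasing subsequence has length 5 (e.g. 3, 7, 8, 9, 11).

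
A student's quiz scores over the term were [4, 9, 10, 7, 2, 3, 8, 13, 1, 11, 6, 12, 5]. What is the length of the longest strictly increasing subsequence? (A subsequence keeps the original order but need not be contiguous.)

5

Track the smallest tail for each achievable length (strict):
4 → extends → [4]
9 → extends → [4, 9]
10 → extends → [4, 9, 10]
7 → replaces 9 → [4, 7, 10]
2 → replaces 4 → [2, 7, 10]
3 → replaces 7 → [2, 3, 10]
8 → replaces 10 → [2, 3, 8]
13 → extends → [2, 3, 8, 13]
1 → replaces 2 → [1, 3, 8, 13]
11 → replaces 13 → [1, 3, 8, 11]
6 → replaces 8 → [1, 3, 6, 11]
12 → extends → [1, 3, 6, 11, 12]
5 → replaces 6 → [1, 3, 5, 11, 12]
Five tails, so the longest strictly increasing subsequence has length 5 (e.g. 4, 9, 10, 11, 12).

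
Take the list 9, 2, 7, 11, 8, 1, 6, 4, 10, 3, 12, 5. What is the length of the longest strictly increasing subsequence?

Track the smallest tail for each achievable length (strict):
9 → extends → [9]
2 → replaces 9 → [2]
7 → extends → [2, 7]
11 → extends → [2, 7, 11]
8 → replaces 11 → [2, 7, 8]
1 → replaces 2 → [1, 7, 8]
6 → replaces 7 → [1, 6, 8]
4 → replaces 6 → [1, 4, 8]
10 → extends → [1, 4, 8, 10]
3 → replaces 4 → [1, 3, 8, 10]
12 → extends → [1, 3, 8, 10, 12]
5 → replaces 8 → [1, 3, 5, 10, 12]
Five tails, so the longest strictly increasing subsequence has length 5 (e.g. 2, 7, 8, 10, 12).

5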